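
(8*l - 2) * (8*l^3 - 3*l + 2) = 64*l^4 - 16*l^3 - 24*l^2 + 22*l - 4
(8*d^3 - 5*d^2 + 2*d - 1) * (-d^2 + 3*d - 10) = -8*d^5 + 29*d^4 - 97*d^3 + 57*d^2 - 23*d + 10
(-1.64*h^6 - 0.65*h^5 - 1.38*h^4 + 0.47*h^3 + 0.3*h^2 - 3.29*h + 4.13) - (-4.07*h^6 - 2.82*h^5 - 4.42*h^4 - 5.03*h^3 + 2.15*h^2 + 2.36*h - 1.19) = 2.43*h^6 + 2.17*h^5 + 3.04*h^4 + 5.5*h^3 - 1.85*h^2 - 5.65*h + 5.32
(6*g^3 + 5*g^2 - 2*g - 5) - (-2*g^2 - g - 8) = 6*g^3 + 7*g^2 - g + 3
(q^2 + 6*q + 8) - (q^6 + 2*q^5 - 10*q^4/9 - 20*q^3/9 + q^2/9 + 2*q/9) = -q^6 - 2*q^5 + 10*q^4/9 + 20*q^3/9 + 8*q^2/9 + 52*q/9 + 8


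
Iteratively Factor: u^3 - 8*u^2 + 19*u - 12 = (u - 1)*(u^2 - 7*u + 12) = (u - 4)*(u - 1)*(u - 3)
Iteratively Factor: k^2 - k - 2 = (k + 1)*(k - 2)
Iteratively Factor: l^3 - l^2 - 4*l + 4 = (l - 2)*(l^2 + l - 2) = (l - 2)*(l - 1)*(l + 2)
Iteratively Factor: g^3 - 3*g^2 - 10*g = (g)*(g^2 - 3*g - 10) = g*(g - 5)*(g + 2)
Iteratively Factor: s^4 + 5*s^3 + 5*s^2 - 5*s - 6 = (s - 1)*(s^3 + 6*s^2 + 11*s + 6) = (s - 1)*(s + 3)*(s^2 + 3*s + 2) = (s - 1)*(s + 1)*(s + 3)*(s + 2)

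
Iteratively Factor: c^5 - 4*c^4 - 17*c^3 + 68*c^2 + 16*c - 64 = (c - 4)*(c^4 - 17*c^2 + 16) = (c - 4)^2*(c^3 + 4*c^2 - c - 4) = (c - 4)^2*(c + 1)*(c^2 + 3*c - 4) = (c - 4)^2*(c + 1)*(c + 4)*(c - 1)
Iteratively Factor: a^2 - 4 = (a - 2)*(a + 2)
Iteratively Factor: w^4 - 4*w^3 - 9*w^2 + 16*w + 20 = (w + 1)*(w^3 - 5*w^2 - 4*w + 20) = (w - 5)*(w + 1)*(w^2 - 4) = (w - 5)*(w - 2)*(w + 1)*(w + 2)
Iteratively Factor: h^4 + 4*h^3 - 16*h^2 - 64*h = (h + 4)*(h^3 - 16*h) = (h + 4)^2*(h^2 - 4*h) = h*(h + 4)^2*(h - 4)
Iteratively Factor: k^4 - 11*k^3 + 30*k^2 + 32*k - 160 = (k - 5)*(k^3 - 6*k^2 + 32) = (k - 5)*(k + 2)*(k^2 - 8*k + 16) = (k - 5)*(k - 4)*(k + 2)*(k - 4)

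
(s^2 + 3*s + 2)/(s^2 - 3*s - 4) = (s + 2)/(s - 4)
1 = 1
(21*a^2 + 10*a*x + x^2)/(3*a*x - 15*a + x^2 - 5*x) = (7*a + x)/(x - 5)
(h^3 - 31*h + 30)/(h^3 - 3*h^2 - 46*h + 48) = (h - 5)/(h - 8)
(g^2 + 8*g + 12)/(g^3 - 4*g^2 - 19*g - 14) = (g + 6)/(g^2 - 6*g - 7)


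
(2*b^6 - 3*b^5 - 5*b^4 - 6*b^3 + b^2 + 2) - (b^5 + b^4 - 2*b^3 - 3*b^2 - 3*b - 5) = 2*b^6 - 4*b^5 - 6*b^4 - 4*b^3 + 4*b^2 + 3*b + 7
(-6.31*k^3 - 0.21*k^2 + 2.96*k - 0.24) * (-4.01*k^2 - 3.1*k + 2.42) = 25.3031*k^5 + 20.4031*k^4 - 26.4888*k^3 - 8.7218*k^2 + 7.9072*k - 0.5808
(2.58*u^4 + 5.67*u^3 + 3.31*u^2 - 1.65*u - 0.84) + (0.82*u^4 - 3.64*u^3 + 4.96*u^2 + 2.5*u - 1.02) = 3.4*u^4 + 2.03*u^3 + 8.27*u^2 + 0.85*u - 1.86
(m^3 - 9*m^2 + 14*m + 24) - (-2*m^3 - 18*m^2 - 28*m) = 3*m^3 + 9*m^2 + 42*m + 24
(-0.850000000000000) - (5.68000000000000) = -6.53000000000000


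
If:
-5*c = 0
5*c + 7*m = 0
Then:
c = 0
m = 0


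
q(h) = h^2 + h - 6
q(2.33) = 1.76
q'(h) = 2*h + 1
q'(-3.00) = -5.00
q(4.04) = 14.36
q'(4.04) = 9.08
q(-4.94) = 13.46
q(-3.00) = 0.00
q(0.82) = -4.51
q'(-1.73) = -2.46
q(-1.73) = -4.74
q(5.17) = 25.90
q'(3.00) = 7.00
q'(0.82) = 2.64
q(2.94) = 5.58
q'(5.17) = 11.34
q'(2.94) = 6.88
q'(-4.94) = -8.88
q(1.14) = -3.56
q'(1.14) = 3.28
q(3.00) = 6.00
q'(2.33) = 5.66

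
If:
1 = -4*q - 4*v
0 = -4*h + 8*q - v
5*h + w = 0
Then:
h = -w/5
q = -4*w/45 - 1/36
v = 4*w/45 - 2/9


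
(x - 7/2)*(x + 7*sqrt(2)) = x^2 - 7*x/2 + 7*sqrt(2)*x - 49*sqrt(2)/2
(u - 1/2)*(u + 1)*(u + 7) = u^3 + 15*u^2/2 + 3*u - 7/2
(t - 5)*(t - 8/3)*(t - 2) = t^3 - 29*t^2/3 + 86*t/3 - 80/3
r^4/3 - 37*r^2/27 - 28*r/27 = r*(r/3 + 1/3)*(r - 7/3)*(r + 4/3)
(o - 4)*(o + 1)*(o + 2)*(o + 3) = o^4 + 2*o^3 - 13*o^2 - 38*o - 24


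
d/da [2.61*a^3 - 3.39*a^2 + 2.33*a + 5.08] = 7.83*a^2 - 6.78*a + 2.33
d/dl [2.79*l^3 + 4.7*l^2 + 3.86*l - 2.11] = 8.37*l^2 + 9.4*l + 3.86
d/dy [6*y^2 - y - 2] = 12*y - 1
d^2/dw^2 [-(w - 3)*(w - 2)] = -2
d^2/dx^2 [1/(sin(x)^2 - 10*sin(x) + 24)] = 2*(-2*sin(x)^4 + 15*sin(x)^3 + sin(x)^2 - 150*sin(x) + 76)/(sin(x)^2 - 10*sin(x) + 24)^3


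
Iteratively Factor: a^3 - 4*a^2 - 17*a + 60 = (a + 4)*(a^2 - 8*a + 15) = (a - 5)*(a + 4)*(a - 3)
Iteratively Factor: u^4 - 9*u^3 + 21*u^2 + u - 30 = (u - 3)*(u^3 - 6*u^2 + 3*u + 10) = (u - 5)*(u - 3)*(u^2 - u - 2) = (u - 5)*(u - 3)*(u - 2)*(u + 1)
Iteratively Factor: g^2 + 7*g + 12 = (g + 4)*(g + 3)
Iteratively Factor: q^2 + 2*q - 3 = (q + 3)*(q - 1)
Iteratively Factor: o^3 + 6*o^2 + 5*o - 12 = (o + 4)*(o^2 + 2*o - 3) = (o - 1)*(o + 4)*(o + 3)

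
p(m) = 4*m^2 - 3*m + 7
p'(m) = 8*m - 3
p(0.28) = 6.47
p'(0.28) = -0.76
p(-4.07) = 85.47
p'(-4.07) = -35.56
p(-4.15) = 88.34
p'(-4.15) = -36.20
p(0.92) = 7.63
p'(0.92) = 4.36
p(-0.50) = 9.50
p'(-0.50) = -7.00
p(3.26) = 39.73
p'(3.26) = 23.08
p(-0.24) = 7.95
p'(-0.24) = -4.92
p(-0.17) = 7.63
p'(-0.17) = -4.36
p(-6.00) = 169.00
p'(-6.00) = -51.00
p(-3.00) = 52.00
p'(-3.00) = -27.00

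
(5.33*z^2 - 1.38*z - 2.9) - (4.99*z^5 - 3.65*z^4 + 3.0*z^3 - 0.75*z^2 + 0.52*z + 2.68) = -4.99*z^5 + 3.65*z^4 - 3.0*z^3 + 6.08*z^2 - 1.9*z - 5.58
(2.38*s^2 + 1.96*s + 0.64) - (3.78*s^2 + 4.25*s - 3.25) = -1.4*s^2 - 2.29*s + 3.89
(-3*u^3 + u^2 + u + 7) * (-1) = 3*u^3 - u^2 - u - 7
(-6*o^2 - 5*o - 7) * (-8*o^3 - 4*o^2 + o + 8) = 48*o^5 + 64*o^4 + 70*o^3 - 25*o^2 - 47*o - 56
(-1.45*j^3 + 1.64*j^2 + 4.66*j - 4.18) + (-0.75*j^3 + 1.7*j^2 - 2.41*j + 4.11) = -2.2*j^3 + 3.34*j^2 + 2.25*j - 0.0699999999999994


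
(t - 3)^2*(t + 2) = t^3 - 4*t^2 - 3*t + 18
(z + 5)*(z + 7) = z^2 + 12*z + 35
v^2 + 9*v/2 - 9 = (v - 3/2)*(v + 6)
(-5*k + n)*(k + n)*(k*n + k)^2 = -5*k^4*n^2 - 10*k^4*n - 5*k^4 - 4*k^3*n^3 - 8*k^3*n^2 - 4*k^3*n + k^2*n^4 + 2*k^2*n^3 + k^2*n^2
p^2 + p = p*(p + 1)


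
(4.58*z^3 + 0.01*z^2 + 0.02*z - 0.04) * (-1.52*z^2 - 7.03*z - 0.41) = -6.9616*z^5 - 32.2126*z^4 - 1.9785*z^3 - 0.0839*z^2 + 0.273*z + 0.0164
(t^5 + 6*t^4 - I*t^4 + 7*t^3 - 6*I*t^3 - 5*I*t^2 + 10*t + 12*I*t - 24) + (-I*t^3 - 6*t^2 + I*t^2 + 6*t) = t^5 + 6*t^4 - I*t^4 + 7*t^3 - 7*I*t^3 - 6*t^2 - 4*I*t^2 + 16*t + 12*I*t - 24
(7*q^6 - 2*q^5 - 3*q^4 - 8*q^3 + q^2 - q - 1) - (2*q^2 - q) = 7*q^6 - 2*q^5 - 3*q^4 - 8*q^3 - q^2 - 1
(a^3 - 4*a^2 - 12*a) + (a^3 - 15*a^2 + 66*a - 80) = 2*a^3 - 19*a^2 + 54*a - 80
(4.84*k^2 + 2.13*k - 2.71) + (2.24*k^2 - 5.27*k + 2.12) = 7.08*k^2 - 3.14*k - 0.59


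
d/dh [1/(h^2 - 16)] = -2*h/(h^2 - 16)^2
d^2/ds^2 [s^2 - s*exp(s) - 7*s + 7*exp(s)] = -s*exp(s) + 5*exp(s) + 2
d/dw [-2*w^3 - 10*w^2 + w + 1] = -6*w^2 - 20*w + 1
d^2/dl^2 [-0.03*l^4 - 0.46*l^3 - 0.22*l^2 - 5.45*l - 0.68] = -0.36*l^2 - 2.76*l - 0.44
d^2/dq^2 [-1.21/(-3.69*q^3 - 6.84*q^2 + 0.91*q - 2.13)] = (-(26.7894*q + 16.5528)*(3.69*q^3 + 6.84*q^2 - 0.91*q + 2.13) + 1.21*(11.07*q^2 + 13.68*q - 0.91)*(22.14*q^2 + 27.36*q - 1.82))/(3.69*q^3 + 6.84*q^2 - 0.91*q + 2.13)^3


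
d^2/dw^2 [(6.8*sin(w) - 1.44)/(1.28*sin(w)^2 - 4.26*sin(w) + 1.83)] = (-11.14112*sin(w)^5 - 27.641856*sin(w)^4 + 94.2960640000001*sin(w)^3 - 54.5268959999999*sin(w)^2 - 60.0042960000001*sin(w) + 60.503904)/(2.097152*sin(w)^6 - 20.938752*sin(w)^5 + 78.6816*sin(w)^4 - 137.18052*sin(w)^3 + 112.4901*sin(w)^2 - 42.798942*sin(w) + 6.128487)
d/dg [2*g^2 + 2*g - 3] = 4*g + 2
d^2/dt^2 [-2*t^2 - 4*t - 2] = -4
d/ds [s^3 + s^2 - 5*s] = 3*s^2 + 2*s - 5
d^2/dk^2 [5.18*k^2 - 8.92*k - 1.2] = 10.3600000000000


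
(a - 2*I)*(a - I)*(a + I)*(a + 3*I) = a^4 + I*a^3 + 7*a^2 + I*a + 6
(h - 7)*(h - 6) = h^2 - 13*h + 42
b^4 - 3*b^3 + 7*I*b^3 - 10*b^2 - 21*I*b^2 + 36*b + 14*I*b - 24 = (b - 2)*(b - 1)*(b + 3*I)*(b + 4*I)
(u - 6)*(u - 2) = u^2 - 8*u + 12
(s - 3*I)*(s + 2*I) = s^2 - I*s + 6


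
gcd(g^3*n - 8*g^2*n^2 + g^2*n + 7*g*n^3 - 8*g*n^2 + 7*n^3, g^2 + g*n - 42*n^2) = 1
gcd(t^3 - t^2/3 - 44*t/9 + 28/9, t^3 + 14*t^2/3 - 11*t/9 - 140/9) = t + 7/3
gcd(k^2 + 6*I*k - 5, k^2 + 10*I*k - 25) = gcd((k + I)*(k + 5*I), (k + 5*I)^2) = k + 5*I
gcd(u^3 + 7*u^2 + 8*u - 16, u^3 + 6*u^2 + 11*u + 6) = 1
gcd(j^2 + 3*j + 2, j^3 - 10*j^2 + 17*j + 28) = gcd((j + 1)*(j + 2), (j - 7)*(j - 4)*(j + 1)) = j + 1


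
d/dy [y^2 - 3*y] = 2*y - 3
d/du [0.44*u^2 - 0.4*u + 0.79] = 0.88*u - 0.4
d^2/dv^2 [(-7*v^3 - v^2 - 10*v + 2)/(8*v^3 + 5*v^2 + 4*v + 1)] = 2*(216*v^6 - 1248*v^5 + 709*v^3 + 753*v^2 + 201*v + 61)/(512*v^9 + 960*v^8 + 1368*v^7 + 1277*v^6 + 924*v^5 + 507*v^4 + 208*v^3 + 63*v^2 + 12*v + 1)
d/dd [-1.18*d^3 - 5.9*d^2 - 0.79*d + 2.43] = -3.54*d^2 - 11.8*d - 0.79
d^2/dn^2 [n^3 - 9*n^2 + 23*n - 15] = 6*n - 18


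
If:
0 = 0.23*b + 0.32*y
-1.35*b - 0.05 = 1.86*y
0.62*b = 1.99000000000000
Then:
No Solution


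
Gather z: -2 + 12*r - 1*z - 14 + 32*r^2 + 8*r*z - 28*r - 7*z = 32*r^2 - 16*r + z*(8*r - 8) - 16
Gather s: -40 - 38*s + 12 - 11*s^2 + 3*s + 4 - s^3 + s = -s^3 - 11*s^2 - 34*s - 24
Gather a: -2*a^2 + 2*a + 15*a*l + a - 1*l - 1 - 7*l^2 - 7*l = -2*a^2 + a*(15*l + 3) - 7*l^2 - 8*l - 1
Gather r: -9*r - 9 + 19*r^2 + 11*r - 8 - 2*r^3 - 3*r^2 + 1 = -2*r^3 + 16*r^2 + 2*r - 16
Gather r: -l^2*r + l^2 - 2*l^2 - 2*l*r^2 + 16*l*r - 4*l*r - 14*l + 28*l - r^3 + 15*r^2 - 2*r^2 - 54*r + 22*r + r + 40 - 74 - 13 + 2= -l^2 + 14*l - r^3 + r^2*(13 - 2*l) + r*(-l^2 + 12*l - 31) - 45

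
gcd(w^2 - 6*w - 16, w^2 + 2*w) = w + 2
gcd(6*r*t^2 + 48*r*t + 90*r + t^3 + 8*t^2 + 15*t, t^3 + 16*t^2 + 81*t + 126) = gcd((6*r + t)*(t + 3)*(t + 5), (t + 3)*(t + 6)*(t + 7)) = t + 3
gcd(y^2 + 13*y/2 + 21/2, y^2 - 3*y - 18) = y + 3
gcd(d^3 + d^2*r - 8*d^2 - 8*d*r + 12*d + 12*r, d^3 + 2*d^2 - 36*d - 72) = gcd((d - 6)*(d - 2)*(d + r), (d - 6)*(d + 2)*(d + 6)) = d - 6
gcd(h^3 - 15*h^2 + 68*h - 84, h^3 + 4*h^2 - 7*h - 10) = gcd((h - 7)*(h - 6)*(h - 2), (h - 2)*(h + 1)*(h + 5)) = h - 2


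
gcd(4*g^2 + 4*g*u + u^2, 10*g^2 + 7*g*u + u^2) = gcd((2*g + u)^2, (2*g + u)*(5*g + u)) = 2*g + u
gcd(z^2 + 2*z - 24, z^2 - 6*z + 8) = z - 4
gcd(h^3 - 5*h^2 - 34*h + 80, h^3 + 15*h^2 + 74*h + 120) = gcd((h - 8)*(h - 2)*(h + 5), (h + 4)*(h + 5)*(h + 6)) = h + 5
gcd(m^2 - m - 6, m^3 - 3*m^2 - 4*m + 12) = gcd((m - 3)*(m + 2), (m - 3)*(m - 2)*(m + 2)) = m^2 - m - 6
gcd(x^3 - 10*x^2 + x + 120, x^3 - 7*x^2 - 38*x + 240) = x^2 - 13*x + 40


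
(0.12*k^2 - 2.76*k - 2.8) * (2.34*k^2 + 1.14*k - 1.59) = 0.2808*k^4 - 6.3216*k^3 - 9.8892*k^2 + 1.1964*k + 4.452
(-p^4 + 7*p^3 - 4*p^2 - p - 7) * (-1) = p^4 - 7*p^3 + 4*p^2 + p + 7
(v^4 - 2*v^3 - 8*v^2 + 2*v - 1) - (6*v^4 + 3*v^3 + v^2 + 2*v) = -5*v^4 - 5*v^3 - 9*v^2 - 1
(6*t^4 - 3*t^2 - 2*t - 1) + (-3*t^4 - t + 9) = 3*t^4 - 3*t^2 - 3*t + 8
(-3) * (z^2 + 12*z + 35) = -3*z^2 - 36*z - 105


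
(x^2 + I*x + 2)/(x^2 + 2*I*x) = (x - I)/x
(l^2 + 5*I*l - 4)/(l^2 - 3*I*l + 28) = (l + I)/(l - 7*I)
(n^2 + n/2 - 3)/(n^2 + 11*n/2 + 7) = (2*n - 3)/(2*n + 7)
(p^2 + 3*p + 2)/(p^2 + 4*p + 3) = (p + 2)/(p + 3)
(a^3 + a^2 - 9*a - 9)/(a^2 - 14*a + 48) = (a^3 + a^2 - 9*a - 9)/(a^2 - 14*a + 48)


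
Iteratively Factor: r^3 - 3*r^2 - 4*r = (r - 4)*(r^2 + r) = r*(r - 4)*(r + 1)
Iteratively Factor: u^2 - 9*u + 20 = (u - 5)*(u - 4)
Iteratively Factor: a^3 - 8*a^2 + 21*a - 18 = (a - 2)*(a^2 - 6*a + 9) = (a - 3)*(a - 2)*(a - 3)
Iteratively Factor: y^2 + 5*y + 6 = (y + 3)*(y + 2)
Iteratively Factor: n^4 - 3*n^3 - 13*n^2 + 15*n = (n - 5)*(n^3 + 2*n^2 - 3*n) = (n - 5)*(n - 1)*(n^2 + 3*n) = (n - 5)*(n - 1)*(n + 3)*(n)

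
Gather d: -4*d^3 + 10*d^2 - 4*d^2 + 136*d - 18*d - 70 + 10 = -4*d^3 + 6*d^2 + 118*d - 60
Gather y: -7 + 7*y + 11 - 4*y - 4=3*y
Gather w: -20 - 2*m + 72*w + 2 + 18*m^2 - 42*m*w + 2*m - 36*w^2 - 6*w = 18*m^2 - 36*w^2 + w*(66 - 42*m) - 18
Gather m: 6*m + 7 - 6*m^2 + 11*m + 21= -6*m^2 + 17*m + 28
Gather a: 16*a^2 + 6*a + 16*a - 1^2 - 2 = 16*a^2 + 22*a - 3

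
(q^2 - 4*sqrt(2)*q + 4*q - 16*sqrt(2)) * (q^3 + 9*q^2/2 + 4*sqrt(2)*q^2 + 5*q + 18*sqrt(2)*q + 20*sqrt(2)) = q^5 + 17*q^4/2 - 9*q^3 - 252*q^2 - 736*q - 640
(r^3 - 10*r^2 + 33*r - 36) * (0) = 0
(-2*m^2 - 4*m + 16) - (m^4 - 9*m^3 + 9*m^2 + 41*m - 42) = -m^4 + 9*m^3 - 11*m^2 - 45*m + 58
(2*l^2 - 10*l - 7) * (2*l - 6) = 4*l^3 - 32*l^2 + 46*l + 42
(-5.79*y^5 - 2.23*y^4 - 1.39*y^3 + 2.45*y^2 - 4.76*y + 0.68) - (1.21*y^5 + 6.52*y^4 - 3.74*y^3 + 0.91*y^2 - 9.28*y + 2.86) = -7.0*y^5 - 8.75*y^4 + 2.35*y^3 + 1.54*y^2 + 4.52*y - 2.18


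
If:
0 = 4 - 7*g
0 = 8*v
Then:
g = 4/7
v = 0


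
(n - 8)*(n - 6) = n^2 - 14*n + 48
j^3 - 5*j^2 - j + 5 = (j - 5)*(j - 1)*(j + 1)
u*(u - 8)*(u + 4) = u^3 - 4*u^2 - 32*u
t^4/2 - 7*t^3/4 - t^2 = t^2*(t/2 + 1/4)*(t - 4)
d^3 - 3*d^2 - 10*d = d*(d - 5)*(d + 2)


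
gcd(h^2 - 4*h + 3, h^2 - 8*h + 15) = h - 3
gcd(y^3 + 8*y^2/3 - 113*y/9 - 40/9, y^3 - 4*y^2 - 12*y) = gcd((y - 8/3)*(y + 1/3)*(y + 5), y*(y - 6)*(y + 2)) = 1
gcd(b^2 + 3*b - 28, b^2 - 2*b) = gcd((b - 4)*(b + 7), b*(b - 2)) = 1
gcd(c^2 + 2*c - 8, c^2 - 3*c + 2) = c - 2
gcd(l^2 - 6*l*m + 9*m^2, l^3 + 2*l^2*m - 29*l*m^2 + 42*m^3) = l - 3*m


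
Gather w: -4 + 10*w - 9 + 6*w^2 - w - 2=6*w^2 + 9*w - 15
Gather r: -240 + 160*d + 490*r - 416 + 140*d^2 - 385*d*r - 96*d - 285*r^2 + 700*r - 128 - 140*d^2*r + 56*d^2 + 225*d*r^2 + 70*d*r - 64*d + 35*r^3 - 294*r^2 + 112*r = 196*d^2 + 35*r^3 + r^2*(225*d - 579) + r*(-140*d^2 - 315*d + 1302) - 784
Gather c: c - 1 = c - 1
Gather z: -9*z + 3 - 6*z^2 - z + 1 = -6*z^2 - 10*z + 4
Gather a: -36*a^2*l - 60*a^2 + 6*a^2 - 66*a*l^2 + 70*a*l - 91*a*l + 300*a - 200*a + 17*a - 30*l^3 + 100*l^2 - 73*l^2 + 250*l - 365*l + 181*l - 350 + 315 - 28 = a^2*(-36*l - 54) + a*(-66*l^2 - 21*l + 117) - 30*l^3 + 27*l^2 + 66*l - 63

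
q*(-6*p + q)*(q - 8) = -6*p*q^2 + 48*p*q + q^3 - 8*q^2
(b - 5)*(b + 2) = b^2 - 3*b - 10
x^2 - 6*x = x*(x - 6)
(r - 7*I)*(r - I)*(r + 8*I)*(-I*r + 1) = -I*r^4 + r^3 - 57*I*r^2 + r - 56*I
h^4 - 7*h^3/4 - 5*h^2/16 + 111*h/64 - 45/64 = (h - 5/4)*(h - 3/4)^2*(h + 1)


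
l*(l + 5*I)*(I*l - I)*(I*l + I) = -l^4 - 5*I*l^3 + l^2 + 5*I*l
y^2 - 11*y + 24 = (y - 8)*(y - 3)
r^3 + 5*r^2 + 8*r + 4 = (r + 1)*(r + 2)^2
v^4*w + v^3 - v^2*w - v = v*(v - 1)*(v + 1)*(v*w + 1)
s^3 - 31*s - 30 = (s - 6)*(s + 1)*(s + 5)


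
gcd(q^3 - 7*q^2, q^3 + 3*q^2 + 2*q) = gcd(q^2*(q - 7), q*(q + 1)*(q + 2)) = q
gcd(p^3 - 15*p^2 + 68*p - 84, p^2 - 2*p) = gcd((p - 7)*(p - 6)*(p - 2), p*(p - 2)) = p - 2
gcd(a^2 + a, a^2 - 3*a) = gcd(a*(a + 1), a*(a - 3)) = a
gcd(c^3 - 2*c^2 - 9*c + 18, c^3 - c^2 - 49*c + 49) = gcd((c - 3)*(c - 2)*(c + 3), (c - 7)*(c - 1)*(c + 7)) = 1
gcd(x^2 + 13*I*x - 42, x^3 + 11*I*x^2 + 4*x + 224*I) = x + 7*I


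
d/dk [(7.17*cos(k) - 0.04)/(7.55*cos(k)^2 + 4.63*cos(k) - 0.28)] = (54.1335*cos(k)^2 - 0.603999999999999*cos(k) + 1.8224)*sin(k)/(57.0025*cos(k)^4 + 69.913*cos(k)^3 + 17.2089*cos(k)^2 - 2.5928*cos(k) + 0.0784)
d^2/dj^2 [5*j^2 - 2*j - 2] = 10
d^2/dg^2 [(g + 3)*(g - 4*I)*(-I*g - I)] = I*(-6*g - 8 + 8*I)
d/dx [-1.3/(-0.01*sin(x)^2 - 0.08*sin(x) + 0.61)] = -(0.026*sin(x) + 0.104)*cos(x)/(0.01*sin(x)^2 + 0.08*sin(x) - 0.61)^2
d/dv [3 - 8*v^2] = -16*v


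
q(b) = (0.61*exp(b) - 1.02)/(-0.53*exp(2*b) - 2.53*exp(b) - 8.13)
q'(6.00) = 0.00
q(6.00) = 0.00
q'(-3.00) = -0.00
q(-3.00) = 0.12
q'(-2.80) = -0.01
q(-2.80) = 0.12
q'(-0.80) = -0.04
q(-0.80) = 0.08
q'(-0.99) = -0.04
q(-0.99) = 0.09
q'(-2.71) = -0.01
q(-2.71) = 0.12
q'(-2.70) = -0.01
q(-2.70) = 0.12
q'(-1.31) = -0.03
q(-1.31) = 0.10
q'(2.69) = 0.03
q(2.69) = -0.05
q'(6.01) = 0.00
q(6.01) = -0.00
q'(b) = (0.61*exp(b) - 1.02)*(1.06*exp(2*b) + 2.53*exp(b))/(-0.53*exp(2*b) - 2.53*exp(b) - 8.13)^2 + 0.61*exp(b)/(-0.53*exp(2*b) - 2.53*exp(b) - 8.13)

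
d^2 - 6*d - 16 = (d - 8)*(d + 2)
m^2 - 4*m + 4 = (m - 2)^2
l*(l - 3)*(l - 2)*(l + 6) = l^4 + l^3 - 24*l^2 + 36*l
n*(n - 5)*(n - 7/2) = n^3 - 17*n^2/2 + 35*n/2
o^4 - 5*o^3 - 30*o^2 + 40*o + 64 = (o - 8)*(o - 2)*(o + 1)*(o + 4)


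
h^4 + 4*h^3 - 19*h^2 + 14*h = h*(h - 2)*(h - 1)*(h + 7)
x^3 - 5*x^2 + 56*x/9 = x*(x - 8/3)*(x - 7/3)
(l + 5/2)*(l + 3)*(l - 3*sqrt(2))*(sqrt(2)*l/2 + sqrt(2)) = sqrt(2)*l^4/2 - 3*l^3 + 15*sqrt(2)*l^3/4 - 45*l^2/2 + 37*sqrt(2)*l^2/4 - 111*l/2 + 15*sqrt(2)*l/2 - 45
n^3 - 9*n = n*(n - 3)*(n + 3)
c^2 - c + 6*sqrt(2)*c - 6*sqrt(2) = (c - 1)*(c + 6*sqrt(2))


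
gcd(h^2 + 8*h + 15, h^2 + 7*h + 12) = h + 3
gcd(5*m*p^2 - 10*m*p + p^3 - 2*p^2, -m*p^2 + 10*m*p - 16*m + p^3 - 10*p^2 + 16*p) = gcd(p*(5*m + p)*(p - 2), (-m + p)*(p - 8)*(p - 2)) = p - 2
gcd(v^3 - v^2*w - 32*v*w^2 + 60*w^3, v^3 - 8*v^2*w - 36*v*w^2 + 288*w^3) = v + 6*w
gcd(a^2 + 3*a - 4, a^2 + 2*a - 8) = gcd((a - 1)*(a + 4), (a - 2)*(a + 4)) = a + 4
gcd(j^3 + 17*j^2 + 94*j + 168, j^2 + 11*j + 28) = j^2 + 11*j + 28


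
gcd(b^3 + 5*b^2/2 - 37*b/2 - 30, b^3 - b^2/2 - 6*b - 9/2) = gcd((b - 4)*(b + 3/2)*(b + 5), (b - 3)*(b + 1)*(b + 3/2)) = b + 3/2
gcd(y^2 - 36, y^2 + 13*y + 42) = y + 6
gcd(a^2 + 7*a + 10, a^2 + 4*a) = 1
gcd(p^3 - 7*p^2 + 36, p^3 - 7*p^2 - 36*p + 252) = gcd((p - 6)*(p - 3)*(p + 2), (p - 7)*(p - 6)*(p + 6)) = p - 6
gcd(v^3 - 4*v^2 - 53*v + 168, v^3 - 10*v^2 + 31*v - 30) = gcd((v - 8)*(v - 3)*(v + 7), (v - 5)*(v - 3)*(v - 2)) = v - 3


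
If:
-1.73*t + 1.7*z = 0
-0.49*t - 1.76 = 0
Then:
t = -3.59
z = -3.66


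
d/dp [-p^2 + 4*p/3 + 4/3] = 4/3 - 2*p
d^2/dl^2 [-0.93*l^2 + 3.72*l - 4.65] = -1.86000000000000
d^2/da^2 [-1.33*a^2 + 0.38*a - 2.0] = -2.66000000000000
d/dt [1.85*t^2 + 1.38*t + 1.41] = 3.7*t + 1.38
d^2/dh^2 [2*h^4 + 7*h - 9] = 24*h^2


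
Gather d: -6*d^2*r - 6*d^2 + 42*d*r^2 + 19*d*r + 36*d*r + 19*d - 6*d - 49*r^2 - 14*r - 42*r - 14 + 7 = d^2*(-6*r - 6) + d*(42*r^2 + 55*r + 13) - 49*r^2 - 56*r - 7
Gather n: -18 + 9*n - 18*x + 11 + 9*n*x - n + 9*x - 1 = n*(9*x + 8) - 9*x - 8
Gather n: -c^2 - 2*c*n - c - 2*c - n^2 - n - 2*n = -c^2 - 3*c - n^2 + n*(-2*c - 3)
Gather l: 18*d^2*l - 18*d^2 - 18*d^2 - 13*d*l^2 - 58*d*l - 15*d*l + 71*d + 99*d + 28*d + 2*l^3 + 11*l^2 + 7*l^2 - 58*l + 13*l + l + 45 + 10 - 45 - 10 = -36*d^2 + 198*d + 2*l^3 + l^2*(18 - 13*d) + l*(18*d^2 - 73*d - 44)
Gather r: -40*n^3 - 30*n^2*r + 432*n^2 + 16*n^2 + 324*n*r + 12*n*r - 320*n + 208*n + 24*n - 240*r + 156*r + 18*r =-40*n^3 + 448*n^2 - 88*n + r*(-30*n^2 + 336*n - 66)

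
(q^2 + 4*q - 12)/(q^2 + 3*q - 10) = (q + 6)/(q + 5)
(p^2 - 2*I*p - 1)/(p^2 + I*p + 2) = (p - I)/(p + 2*I)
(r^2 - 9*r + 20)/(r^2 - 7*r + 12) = (r - 5)/(r - 3)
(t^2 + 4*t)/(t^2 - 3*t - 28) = t/(t - 7)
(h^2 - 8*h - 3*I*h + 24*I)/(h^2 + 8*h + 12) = (h^2 - 8*h - 3*I*h + 24*I)/(h^2 + 8*h + 12)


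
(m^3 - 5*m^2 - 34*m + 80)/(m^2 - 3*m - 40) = m - 2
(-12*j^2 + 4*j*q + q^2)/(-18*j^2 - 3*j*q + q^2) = (12*j^2 - 4*j*q - q^2)/(18*j^2 + 3*j*q - q^2)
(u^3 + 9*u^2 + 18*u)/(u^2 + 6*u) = u + 3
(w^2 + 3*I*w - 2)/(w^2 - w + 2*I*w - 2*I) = (w + I)/(w - 1)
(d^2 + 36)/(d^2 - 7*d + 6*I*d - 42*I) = (d - 6*I)/(d - 7)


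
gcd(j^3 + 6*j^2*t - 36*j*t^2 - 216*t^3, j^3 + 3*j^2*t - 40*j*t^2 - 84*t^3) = -j + 6*t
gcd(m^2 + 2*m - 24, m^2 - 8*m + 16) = m - 4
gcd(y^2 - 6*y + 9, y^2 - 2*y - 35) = 1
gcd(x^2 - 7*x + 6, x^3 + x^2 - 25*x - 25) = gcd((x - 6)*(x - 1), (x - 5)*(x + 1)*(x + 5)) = 1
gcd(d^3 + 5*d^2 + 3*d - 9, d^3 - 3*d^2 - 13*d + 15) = d^2 + 2*d - 3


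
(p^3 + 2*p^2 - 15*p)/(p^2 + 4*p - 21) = p*(p + 5)/(p + 7)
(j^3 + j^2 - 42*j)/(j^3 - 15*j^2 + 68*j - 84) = j*(j + 7)/(j^2 - 9*j + 14)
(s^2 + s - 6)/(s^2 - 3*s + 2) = (s + 3)/(s - 1)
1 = 1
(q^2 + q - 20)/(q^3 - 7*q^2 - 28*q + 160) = 1/(q - 8)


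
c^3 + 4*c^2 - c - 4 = (c - 1)*(c + 1)*(c + 4)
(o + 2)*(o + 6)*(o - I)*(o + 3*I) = o^4 + 8*o^3 + 2*I*o^3 + 15*o^2 + 16*I*o^2 + 24*o + 24*I*o + 36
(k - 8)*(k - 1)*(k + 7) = k^3 - 2*k^2 - 55*k + 56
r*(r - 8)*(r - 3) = r^3 - 11*r^2 + 24*r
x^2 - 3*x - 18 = (x - 6)*(x + 3)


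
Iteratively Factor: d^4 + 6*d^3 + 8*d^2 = (d + 4)*(d^3 + 2*d^2) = (d + 2)*(d + 4)*(d^2) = d*(d + 2)*(d + 4)*(d)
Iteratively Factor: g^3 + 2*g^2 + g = (g + 1)*(g^2 + g) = g*(g + 1)*(g + 1)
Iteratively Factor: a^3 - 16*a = (a - 4)*(a^2 + 4*a) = (a - 4)*(a + 4)*(a)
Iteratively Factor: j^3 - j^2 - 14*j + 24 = (j - 2)*(j^2 + j - 12) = (j - 3)*(j - 2)*(j + 4)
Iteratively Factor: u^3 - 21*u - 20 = (u + 1)*(u^2 - u - 20) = (u + 1)*(u + 4)*(u - 5)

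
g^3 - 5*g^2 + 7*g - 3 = (g - 3)*(g - 1)^2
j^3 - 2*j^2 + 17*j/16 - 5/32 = (j - 5/4)*(j - 1/2)*(j - 1/4)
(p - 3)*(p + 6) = p^2 + 3*p - 18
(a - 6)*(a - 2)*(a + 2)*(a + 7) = a^4 + a^3 - 46*a^2 - 4*a + 168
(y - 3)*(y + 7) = y^2 + 4*y - 21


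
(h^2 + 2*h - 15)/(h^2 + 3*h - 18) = (h + 5)/(h + 6)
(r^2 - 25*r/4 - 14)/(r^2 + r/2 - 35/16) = 4*(r - 8)/(4*r - 5)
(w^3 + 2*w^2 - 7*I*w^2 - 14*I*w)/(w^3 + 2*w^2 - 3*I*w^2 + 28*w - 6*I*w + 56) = w/(w + 4*I)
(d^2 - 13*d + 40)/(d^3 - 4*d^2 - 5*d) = (d - 8)/(d*(d + 1))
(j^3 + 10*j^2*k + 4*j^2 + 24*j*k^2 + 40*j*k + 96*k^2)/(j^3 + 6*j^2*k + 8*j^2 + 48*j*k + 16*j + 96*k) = (j + 4*k)/(j + 4)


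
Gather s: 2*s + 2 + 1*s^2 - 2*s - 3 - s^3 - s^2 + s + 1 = -s^3 + s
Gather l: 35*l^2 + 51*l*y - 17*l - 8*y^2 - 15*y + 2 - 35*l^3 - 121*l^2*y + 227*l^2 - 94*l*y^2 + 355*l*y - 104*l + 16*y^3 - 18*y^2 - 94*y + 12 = -35*l^3 + l^2*(262 - 121*y) + l*(-94*y^2 + 406*y - 121) + 16*y^3 - 26*y^2 - 109*y + 14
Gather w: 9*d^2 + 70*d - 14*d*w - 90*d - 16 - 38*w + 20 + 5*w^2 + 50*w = 9*d^2 - 20*d + 5*w^2 + w*(12 - 14*d) + 4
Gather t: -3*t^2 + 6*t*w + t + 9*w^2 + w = -3*t^2 + t*(6*w + 1) + 9*w^2 + w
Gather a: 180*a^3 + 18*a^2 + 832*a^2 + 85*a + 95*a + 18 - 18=180*a^3 + 850*a^2 + 180*a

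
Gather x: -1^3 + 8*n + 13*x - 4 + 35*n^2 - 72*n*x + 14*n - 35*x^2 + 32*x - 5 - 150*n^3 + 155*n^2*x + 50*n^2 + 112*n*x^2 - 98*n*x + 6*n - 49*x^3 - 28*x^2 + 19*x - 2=-150*n^3 + 85*n^2 + 28*n - 49*x^3 + x^2*(112*n - 63) + x*(155*n^2 - 170*n + 64) - 12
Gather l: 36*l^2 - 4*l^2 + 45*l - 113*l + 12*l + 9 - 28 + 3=32*l^2 - 56*l - 16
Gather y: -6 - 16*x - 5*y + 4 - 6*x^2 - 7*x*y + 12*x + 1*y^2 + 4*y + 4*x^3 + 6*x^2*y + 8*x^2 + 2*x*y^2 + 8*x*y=4*x^3 + 2*x^2 - 4*x + y^2*(2*x + 1) + y*(6*x^2 + x - 1) - 2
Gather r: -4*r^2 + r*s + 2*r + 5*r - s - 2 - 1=-4*r^2 + r*(s + 7) - s - 3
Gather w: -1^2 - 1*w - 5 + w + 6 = 0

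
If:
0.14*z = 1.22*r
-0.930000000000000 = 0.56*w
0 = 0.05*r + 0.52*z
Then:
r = 0.00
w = -1.66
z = 0.00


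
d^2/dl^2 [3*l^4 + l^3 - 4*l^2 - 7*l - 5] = 36*l^2 + 6*l - 8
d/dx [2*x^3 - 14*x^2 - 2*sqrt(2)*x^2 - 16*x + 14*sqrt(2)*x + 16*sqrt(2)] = 6*x^2 - 28*x - 4*sqrt(2)*x - 16 + 14*sqrt(2)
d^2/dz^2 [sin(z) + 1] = -sin(z)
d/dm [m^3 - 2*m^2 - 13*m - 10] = 3*m^2 - 4*m - 13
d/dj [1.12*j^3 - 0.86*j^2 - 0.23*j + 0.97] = 3.36*j^2 - 1.72*j - 0.23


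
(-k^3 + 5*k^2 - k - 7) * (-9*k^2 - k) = 9*k^5 - 44*k^4 + 4*k^3 + 64*k^2 + 7*k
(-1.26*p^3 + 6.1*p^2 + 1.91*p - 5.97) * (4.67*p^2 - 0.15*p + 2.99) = -5.8842*p^5 + 28.676*p^4 + 4.2373*p^3 - 9.9274*p^2 + 6.6064*p - 17.8503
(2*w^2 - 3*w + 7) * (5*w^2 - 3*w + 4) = 10*w^4 - 21*w^3 + 52*w^2 - 33*w + 28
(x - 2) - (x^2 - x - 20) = -x^2 + 2*x + 18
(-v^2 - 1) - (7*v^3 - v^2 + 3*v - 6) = -7*v^3 - 3*v + 5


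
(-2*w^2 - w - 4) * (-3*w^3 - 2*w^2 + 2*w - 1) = 6*w^5 + 7*w^4 + 10*w^3 + 8*w^2 - 7*w + 4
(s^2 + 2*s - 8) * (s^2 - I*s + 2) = s^4 + 2*s^3 - I*s^3 - 6*s^2 - 2*I*s^2 + 4*s + 8*I*s - 16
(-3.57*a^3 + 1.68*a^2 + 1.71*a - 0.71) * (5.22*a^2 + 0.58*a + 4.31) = -18.6354*a^5 + 6.699*a^4 - 5.4861*a^3 + 4.5264*a^2 + 6.9583*a - 3.0601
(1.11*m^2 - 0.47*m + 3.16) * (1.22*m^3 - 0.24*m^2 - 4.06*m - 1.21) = 1.3542*m^5 - 0.8398*m^4 - 0.5386*m^3 - 0.1933*m^2 - 12.2609*m - 3.8236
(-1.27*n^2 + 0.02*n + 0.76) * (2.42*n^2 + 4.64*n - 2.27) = -3.0734*n^4 - 5.8444*n^3 + 4.8149*n^2 + 3.481*n - 1.7252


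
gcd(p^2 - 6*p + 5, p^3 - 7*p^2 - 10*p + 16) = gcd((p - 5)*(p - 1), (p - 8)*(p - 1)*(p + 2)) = p - 1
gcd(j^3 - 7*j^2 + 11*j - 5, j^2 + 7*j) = 1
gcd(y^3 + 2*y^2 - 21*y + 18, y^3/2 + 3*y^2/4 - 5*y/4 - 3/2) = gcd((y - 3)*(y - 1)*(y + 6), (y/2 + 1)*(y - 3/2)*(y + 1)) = 1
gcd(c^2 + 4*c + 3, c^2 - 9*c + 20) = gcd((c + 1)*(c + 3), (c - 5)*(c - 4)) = 1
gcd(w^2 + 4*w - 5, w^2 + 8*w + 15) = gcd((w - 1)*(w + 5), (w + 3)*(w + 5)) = w + 5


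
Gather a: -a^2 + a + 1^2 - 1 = -a^2 + a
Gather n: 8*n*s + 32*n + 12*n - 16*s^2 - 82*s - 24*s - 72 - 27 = n*(8*s + 44) - 16*s^2 - 106*s - 99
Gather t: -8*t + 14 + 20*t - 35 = 12*t - 21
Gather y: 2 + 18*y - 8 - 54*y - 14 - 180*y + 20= -216*y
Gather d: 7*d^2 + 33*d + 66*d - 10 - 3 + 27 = 7*d^2 + 99*d + 14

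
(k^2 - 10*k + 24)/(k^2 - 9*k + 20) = (k - 6)/(k - 5)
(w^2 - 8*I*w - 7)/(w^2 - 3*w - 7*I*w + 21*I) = (w - I)/(w - 3)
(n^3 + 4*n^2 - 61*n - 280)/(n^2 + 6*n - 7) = (n^2 - 3*n - 40)/(n - 1)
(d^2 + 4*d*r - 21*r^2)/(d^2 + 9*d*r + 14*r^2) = (d - 3*r)/(d + 2*r)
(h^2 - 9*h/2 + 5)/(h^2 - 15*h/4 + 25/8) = 4*(h - 2)/(4*h - 5)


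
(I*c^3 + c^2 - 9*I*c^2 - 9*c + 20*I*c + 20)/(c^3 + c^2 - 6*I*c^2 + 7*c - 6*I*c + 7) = (I*c^3 + c^2*(1 - 9*I) + c*(-9 + 20*I) + 20)/(c^3 + c^2*(1 - 6*I) + c*(7 - 6*I) + 7)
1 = 1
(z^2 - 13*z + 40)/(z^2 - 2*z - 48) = (z - 5)/(z + 6)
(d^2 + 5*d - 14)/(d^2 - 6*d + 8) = (d + 7)/(d - 4)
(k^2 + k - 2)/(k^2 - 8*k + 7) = (k + 2)/(k - 7)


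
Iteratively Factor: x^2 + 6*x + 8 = (x + 4)*(x + 2)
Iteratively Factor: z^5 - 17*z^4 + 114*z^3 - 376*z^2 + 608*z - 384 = (z - 4)*(z^4 - 13*z^3 + 62*z^2 - 128*z + 96) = (z - 4)^2*(z^3 - 9*z^2 + 26*z - 24) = (z - 4)^2*(z - 2)*(z^2 - 7*z + 12) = (z - 4)^2*(z - 3)*(z - 2)*(z - 4)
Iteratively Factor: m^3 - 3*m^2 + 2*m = (m)*(m^2 - 3*m + 2) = m*(m - 2)*(m - 1)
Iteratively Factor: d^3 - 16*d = (d)*(d^2 - 16) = d*(d + 4)*(d - 4)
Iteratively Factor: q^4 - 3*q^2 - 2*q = (q - 2)*(q^3 + 2*q^2 + q) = (q - 2)*(q + 1)*(q^2 + q) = q*(q - 2)*(q + 1)*(q + 1)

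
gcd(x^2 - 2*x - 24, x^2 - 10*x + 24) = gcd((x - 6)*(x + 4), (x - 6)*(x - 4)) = x - 6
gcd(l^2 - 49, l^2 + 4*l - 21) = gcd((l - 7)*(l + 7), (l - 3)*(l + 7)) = l + 7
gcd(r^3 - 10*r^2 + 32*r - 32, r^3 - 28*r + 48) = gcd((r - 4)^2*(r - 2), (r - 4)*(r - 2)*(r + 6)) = r^2 - 6*r + 8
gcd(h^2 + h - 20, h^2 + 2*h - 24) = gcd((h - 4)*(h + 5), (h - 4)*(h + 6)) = h - 4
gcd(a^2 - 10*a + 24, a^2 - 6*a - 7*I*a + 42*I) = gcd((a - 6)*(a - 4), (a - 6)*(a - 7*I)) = a - 6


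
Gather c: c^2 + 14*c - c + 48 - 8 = c^2 + 13*c + 40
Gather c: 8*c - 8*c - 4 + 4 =0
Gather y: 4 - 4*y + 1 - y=5 - 5*y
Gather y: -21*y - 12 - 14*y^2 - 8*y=-14*y^2 - 29*y - 12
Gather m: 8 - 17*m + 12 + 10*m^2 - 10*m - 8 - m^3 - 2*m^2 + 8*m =-m^3 + 8*m^2 - 19*m + 12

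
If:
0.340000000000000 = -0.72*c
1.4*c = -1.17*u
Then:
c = -0.47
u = 0.57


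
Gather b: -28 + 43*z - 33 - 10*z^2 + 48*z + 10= -10*z^2 + 91*z - 51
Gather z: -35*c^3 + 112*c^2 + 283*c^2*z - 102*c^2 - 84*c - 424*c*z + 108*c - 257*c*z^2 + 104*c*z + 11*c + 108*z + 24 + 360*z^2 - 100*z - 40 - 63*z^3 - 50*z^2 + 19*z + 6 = -35*c^3 + 10*c^2 + 35*c - 63*z^3 + z^2*(310 - 257*c) + z*(283*c^2 - 320*c + 27) - 10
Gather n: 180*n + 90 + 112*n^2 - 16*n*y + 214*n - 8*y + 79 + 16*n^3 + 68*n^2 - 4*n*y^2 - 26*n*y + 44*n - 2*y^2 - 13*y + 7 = 16*n^3 + 180*n^2 + n*(-4*y^2 - 42*y + 438) - 2*y^2 - 21*y + 176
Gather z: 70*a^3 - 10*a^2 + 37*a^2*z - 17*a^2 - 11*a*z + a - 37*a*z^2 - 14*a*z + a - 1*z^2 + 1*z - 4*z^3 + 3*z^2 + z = 70*a^3 - 27*a^2 + 2*a - 4*z^3 + z^2*(2 - 37*a) + z*(37*a^2 - 25*a + 2)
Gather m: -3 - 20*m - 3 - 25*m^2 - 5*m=-25*m^2 - 25*m - 6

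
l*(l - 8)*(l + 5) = l^3 - 3*l^2 - 40*l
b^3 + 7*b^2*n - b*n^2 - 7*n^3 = (b - n)*(b + n)*(b + 7*n)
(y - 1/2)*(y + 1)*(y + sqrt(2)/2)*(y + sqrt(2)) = y^4 + y^3/2 + 3*sqrt(2)*y^3/2 + y^2/2 + 3*sqrt(2)*y^2/4 - 3*sqrt(2)*y/4 + y/2 - 1/2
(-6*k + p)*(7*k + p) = -42*k^2 + k*p + p^2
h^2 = h^2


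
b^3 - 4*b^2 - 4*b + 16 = (b - 4)*(b - 2)*(b + 2)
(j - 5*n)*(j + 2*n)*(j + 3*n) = j^3 - 19*j*n^2 - 30*n^3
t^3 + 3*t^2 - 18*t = t*(t - 3)*(t + 6)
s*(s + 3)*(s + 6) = s^3 + 9*s^2 + 18*s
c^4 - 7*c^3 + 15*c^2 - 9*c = c*(c - 3)^2*(c - 1)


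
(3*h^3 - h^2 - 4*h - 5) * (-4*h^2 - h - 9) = -12*h^5 + h^4 - 10*h^3 + 33*h^2 + 41*h + 45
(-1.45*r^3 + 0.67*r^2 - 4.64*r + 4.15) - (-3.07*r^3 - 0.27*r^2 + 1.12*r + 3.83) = 1.62*r^3 + 0.94*r^2 - 5.76*r + 0.32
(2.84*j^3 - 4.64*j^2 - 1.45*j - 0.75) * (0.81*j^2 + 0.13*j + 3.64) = 2.3004*j^5 - 3.3892*j^4 + 8.5599*j^3 - 17.6856*j^2 - 5.3755*j - 2.73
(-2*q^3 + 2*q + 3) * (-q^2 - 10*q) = 2*q^5 + 20*q^4 - 2*q^3 - 23*q^2 - 30*q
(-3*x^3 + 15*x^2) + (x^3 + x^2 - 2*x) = -2*x^3 + 16*x^2 - 2*x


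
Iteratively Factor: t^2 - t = (t)*(t - 1)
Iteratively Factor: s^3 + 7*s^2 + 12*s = (s)*(s^2 + 7*s + 12) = s*(s + 3)*(s + 4)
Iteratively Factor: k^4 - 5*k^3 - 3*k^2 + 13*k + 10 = (k - 5)*(k^3 - 3*k - 2) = (k - 5)*(k - 2)*(k^2 + 2*k + 1) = (k - 5)*(k - 2)*(k + 1)*(k + 1)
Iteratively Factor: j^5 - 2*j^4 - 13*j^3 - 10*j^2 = (j - 5)*(j^4 + 3*j^3 + 2*j^2) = j*(j - 5)*(j^3 + 3*j^2 + 2*j) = j*(j - 5)*(j + 1)*(j^2 + 2*j) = j^2*(j - 5)*(j + 1)*(j + 2)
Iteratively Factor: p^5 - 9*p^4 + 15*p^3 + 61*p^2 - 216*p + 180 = (p - 5)*(p^4 - 4*p^3 - 5*p^2 + 36*p - 36) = (p - 5)*(p + 3)*(p^3 - 7*p^2 + 16*p - 12) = (p - 5)*(p - 2)*(p + 3)*(p^2 - 5*p + 6) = (p - 5)*(p - 3)*(p - 2)*(p + 3)*(p - 2)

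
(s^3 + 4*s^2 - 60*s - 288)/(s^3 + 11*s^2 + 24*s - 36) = (s - 8)/(s - 1)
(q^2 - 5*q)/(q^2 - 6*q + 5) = q/(q - 1)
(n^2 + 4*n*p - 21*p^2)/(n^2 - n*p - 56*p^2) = (-n + 3*p)/(-n + 8*p)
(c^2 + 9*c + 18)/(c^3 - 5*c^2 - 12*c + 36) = (c + 6)/(c^2 - 8*c + 12)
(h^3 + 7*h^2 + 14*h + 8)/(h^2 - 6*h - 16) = (h^2 + 5*h + 4)/(h - 8)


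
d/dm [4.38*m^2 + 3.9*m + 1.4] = 8.76*m + 3.9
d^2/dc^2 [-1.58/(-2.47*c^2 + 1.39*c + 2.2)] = (19.278844*c^2 - 10.849228*c - 1.58*(4.94*c - 1.39)*(9.88*c - 2.78) - 17.17144)/(-2.47*c^2 + 1.39*c + 2.2)^3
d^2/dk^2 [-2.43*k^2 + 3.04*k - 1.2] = -4.86000000000000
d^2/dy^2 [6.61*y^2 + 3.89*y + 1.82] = 13.2200000000000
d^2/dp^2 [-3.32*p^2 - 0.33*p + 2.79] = -6.64000000000000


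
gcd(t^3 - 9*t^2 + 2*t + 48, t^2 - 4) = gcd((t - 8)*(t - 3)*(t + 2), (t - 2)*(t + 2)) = t + 2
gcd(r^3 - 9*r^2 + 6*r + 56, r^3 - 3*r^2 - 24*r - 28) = r^2 - 5*r - 14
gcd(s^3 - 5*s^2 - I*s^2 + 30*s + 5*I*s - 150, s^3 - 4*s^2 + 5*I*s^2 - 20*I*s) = s + 5*I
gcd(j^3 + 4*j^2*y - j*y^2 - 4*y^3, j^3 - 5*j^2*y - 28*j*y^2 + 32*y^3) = -j^2 - 3*j*y + 4*y^2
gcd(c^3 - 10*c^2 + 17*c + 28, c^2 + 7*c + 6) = c + 1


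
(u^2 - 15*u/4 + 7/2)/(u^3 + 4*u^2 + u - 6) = (u^2 - 15*u/4 + 7/2)/(u^3 + 4*u^2 + u - 6)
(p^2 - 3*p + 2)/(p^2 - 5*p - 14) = (-p^2 + 3*p - 2)/(-p^2 + 5*p + 14)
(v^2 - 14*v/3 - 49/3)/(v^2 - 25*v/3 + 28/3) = (3*v + 7)/(3*v - 4)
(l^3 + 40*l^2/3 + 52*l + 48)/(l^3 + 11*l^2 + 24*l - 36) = (l + 4/3)/(l - 1)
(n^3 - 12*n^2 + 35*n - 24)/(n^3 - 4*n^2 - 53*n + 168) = (n - 1)/(n + 7)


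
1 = 1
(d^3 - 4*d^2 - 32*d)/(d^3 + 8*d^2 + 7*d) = (d^2 - 4*d - 32)/(d^2 + 8*d + 7)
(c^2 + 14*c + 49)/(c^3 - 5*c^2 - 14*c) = (c^2 + 14*c + 49)/(c*(c^2 - 5*c - 14))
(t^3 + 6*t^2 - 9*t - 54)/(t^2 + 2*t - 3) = (t^2 + 3*t - 18)/(t - 1)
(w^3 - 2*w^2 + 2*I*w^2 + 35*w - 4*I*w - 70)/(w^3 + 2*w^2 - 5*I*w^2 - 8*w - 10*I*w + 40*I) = (w + 7*I)/(w + 4)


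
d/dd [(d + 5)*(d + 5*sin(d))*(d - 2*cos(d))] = (d + 5)*(d + 5*sin(d))*(2*sin(d) + 1) + (d + 5)*(d - 2*cos(d))*(5*cos(d) + 1) + (d + 5*sin(d))*(d - 2*cos(d))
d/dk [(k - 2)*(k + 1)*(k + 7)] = 3*k^2 + 12*k - 9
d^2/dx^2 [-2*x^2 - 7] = -4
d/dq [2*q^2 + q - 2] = 4*q + 1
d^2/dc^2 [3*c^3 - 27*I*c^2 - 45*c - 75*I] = 18*c - 54*I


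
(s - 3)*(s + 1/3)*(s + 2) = s^3 - 2*s^2/3 - 19*s/3 - 2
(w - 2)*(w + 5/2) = w^2 + w/2 - 5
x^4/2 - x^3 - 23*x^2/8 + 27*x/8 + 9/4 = (x/2 + 1)*(x - 3)*(x - 3/2)*(x + 1/2)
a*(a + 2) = a^2 + 2*a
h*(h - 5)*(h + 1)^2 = h^4 - 3*h^3 - 9*h^2 - 5*h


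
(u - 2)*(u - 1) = u^2 - 3*u + 2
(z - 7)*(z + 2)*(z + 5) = z^3 - 39*z - 70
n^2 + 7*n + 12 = (n + 3)*(n + 4)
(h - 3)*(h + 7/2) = h^2 + h/2 - 21/2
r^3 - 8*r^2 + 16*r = r*(r - 4)^2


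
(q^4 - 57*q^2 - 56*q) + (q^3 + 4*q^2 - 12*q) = q^4 + q^3 - 53*q^2 - 68*q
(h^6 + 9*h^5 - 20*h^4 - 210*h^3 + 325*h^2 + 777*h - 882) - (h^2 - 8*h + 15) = h^6 + 9*h^5 - 20*h^4 - 210*h^3 + 324*h^2 + 785*h - 897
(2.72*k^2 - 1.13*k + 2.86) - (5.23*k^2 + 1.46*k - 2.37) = -2.51*k^2 - 2.59*k + 5.23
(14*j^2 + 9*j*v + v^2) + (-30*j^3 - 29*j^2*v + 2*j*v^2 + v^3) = -30*j^3 - 29*j^2*v + 14*j^2 + 2*j*v^2 + 9*j*v + v^3 + v^2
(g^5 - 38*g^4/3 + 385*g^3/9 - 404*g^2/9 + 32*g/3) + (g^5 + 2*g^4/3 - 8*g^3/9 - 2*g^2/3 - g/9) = 2*g^5 - 12*g^4 + 377*g^3/9 - 410*g^2/9 + 95*g/9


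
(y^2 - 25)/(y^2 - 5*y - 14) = (25 - y^2)/(-y^2 + 5*y + 14)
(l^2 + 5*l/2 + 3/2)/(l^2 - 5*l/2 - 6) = (l + 1)/(l - 4)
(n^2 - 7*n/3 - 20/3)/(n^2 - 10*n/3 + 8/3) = (3*n^2 - 7*n - 20)/(3*n^2 - 10*n + 8)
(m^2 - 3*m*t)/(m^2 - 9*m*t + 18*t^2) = m/(m - 6*t)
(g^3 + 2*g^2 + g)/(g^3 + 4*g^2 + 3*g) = (g + 1)/(g + 3)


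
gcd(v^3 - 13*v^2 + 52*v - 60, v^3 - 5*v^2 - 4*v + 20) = v^2 - 7*v + 10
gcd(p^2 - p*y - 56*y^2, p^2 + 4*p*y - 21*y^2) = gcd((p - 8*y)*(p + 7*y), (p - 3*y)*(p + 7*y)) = p + 7*y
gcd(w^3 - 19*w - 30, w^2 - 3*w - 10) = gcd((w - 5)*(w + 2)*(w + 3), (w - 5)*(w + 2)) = w^2 - 3*w - 10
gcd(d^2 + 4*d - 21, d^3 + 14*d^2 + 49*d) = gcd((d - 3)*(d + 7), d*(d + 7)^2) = d + 7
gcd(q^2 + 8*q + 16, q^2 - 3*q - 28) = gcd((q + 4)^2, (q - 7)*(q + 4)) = q + 4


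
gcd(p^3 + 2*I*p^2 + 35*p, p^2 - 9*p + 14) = 1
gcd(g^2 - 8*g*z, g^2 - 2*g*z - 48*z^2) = -g + 8*z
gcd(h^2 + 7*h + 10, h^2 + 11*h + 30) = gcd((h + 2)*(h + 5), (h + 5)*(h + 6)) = h + 5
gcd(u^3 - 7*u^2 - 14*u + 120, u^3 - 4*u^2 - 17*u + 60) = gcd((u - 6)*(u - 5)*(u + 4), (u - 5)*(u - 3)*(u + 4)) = u^2 - u - 20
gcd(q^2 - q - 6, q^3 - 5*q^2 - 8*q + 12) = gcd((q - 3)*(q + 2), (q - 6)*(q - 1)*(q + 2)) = q + 2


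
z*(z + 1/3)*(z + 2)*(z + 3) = z^4 + 16*z^3/3 + 23*z^2/3 + 2*z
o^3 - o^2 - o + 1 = (o - 1)^2*(o + 1)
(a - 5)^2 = a^2 - 10*a + 25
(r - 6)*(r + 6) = r^2 - 36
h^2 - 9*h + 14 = (h - 7)*(h - 2)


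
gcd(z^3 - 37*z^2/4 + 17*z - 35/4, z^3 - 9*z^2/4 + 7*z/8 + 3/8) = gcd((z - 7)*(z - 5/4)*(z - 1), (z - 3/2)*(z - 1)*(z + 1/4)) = z - 1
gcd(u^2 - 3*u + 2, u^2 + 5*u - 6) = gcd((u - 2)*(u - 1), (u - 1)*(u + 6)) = u - 1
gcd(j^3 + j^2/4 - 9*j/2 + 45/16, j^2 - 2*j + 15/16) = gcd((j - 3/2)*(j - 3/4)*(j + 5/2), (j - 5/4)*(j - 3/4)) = j - 3/4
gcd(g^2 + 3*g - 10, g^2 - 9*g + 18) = 1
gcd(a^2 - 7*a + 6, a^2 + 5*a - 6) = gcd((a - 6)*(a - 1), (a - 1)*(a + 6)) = a - 1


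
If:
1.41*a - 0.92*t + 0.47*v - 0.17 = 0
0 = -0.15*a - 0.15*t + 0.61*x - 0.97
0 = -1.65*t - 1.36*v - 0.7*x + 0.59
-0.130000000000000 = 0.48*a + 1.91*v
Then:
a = -0.01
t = -0.24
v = -0.06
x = 1.53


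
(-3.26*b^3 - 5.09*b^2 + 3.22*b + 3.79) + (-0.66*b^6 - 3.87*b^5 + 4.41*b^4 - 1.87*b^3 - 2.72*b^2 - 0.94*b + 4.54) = -0.66*b^6 - 3.87*b^5 + 4.41*b^4 - 5.13*b^3 - 7.81*b^2 + 2.28*b + 8.33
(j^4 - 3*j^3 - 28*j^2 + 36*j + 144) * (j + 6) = j^5 + 3*j^4 - 46*j^3 - 132*j^2 + 360*j + 864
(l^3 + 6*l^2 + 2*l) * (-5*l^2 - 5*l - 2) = -5*l^5 - 35*l^4 - 42*l^3 - 22*l^2 - 4*l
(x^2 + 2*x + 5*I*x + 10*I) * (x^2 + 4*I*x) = x^4 + 2*x^3 + 9*I*x^3 - 20*x^2 + 18*I*x^2 - 40*x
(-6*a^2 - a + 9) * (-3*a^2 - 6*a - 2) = 18*a^4 + 39*a^3 - 9*a^2 - 52*a - 18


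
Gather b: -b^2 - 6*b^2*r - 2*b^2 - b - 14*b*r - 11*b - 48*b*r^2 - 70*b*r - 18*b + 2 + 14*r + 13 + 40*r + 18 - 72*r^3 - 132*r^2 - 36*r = b^2*(-6*r - 3) + b*(-48*r^2 - 84*r - 30) - 72*r^3 - 132*r^2 + 18*r + 33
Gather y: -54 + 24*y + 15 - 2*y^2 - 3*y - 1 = -2*y^2 + 21*y - 40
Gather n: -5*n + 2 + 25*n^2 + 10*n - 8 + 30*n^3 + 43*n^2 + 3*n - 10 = 30*n^3 + 68*n^2 + 8*n - 16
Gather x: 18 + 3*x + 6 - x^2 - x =-x^2 + 2*x + 24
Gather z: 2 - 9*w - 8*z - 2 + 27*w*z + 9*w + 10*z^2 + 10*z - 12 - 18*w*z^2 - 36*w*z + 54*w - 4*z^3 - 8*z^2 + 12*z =54*w - 4*z^3 + z^2*(2 - 18*w) + z*(14 - 9*w) - 12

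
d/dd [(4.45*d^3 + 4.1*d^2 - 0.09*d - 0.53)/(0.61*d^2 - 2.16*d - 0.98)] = (2.7145*d^4 - 19.224*d^3 - 21.8841*d^2 - 7.3894*d - 1.0566)/(0.3721*d^4 - 2.6352*d^3 + 3.47*d^2 + 4.2336*d + 0.9604)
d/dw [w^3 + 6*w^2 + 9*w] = 3*w^2 + 12*w + 9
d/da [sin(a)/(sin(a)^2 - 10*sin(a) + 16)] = (cos(a)^2 + 15)*cos(a)/((sin(a) - 8)^2*(sin(a) - 2)^2)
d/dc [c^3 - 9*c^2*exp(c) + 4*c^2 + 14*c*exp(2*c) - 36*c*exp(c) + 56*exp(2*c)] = -9*c^2*exp(c) + 3*c^2 + 28*c*exp(2*c) - 54*c*exp(c) + 8*c + 126*exp(2*c) - 36*exp(c)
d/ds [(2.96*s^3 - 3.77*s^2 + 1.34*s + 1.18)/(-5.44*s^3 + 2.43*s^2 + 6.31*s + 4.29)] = (7.105427357601e-15*s^5 - 13.316*s^4 + 51.9344*s^3 + 30.3079*s^2 - 38.0814*s - 1.6972)/(29.5936*s^6 - 26.4384*s^5 - 62.7479*s^4 - 16.0086*s^3 + 60.6655*s^2 + 54.1398*s + 18.4041)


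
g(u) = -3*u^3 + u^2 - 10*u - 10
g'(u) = -9*u^2 + 2*u - 10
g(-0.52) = -4.11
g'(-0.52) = -13.47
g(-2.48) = 66.71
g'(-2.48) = -70.31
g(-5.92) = 706.67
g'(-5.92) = -337.26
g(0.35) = -13.51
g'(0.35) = -10.40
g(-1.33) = 12.13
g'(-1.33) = -28.58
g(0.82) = -19.18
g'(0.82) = -14.41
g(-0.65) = -2.25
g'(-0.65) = -15.10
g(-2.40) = 61.23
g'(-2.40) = -66.64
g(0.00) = -10.00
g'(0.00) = -10.00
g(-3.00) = 110.00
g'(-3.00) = -97.00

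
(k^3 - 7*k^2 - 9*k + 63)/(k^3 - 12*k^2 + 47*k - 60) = (k^2 - 4*k - 21)/(k^2 - 9*k + 20)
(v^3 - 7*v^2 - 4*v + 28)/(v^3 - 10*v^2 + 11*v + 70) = (v - 2)/(v - 5)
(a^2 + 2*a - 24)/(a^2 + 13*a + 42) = (a - 4)/(a + 7)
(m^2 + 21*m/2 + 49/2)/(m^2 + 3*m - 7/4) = 2*(m + 7)/(2*m - 1)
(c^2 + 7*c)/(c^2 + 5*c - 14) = c/(c - 2)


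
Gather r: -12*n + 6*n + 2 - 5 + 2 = -6*n - 1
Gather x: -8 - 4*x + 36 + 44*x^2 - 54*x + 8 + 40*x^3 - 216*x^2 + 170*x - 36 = 40*x^3 - 172*x^2 + 112*x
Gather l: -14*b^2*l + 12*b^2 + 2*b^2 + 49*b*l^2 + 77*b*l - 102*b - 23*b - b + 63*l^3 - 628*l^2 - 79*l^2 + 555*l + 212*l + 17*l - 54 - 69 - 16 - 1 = 14*b^2 - 126*b + 63*l^3 + l^2*(49*b - 707) + l*(-14*b^2 + 77*b + 784) - 140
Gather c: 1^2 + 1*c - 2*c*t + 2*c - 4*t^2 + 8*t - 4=c*(3 - 2*t) - 4*t^2 + 8*t - 3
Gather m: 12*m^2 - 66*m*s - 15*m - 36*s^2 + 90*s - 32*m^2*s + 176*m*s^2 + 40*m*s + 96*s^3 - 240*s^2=m^2*(12 - 32*s) + m*(176*s^2 - 26*s - 15) + 96*s^3 - 276*s^2 + 90*s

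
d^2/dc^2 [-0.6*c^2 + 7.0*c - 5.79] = -1.20000000000000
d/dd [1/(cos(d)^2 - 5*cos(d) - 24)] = (2*cos(d) - 5)*sin(d)/(sin(d)^2 + 5*cos(d) + 23)^2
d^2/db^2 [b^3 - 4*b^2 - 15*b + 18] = 6*b - 8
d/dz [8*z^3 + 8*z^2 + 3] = 8*z*(3*z + 2)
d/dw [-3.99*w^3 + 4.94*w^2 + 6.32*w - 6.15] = -11.97*w^2 + 9.88*w + 6.32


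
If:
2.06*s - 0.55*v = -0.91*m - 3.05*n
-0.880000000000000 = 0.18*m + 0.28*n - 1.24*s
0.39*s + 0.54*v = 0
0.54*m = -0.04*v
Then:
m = 0.03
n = -0.50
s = 0.60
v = -0.44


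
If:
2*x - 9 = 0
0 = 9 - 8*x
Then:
No Solution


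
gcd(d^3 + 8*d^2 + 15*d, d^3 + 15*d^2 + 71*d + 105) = d^2 + 8*d + 15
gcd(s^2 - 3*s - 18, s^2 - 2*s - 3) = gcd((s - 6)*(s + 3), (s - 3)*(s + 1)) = 1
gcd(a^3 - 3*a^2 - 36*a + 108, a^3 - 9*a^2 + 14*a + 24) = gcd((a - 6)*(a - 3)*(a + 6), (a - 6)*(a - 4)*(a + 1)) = a - 6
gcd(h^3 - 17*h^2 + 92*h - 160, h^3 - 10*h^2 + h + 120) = h^2 - 13*h + 40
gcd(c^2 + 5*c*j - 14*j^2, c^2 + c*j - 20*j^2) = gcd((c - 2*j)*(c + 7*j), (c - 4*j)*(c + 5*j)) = 1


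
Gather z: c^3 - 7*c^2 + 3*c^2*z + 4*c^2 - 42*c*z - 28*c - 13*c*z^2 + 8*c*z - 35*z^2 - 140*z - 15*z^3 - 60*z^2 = c^3 - 3*c^2 - 28*c - 15*z^3 + z^2*(-13*c - 95) + z*(3*c^2 - 34*c - 140)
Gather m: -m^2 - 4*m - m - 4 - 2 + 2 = -m^2 - 5*m - 4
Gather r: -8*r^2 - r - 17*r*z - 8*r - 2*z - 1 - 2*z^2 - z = -8*r^2 + r*(-17*z - 9) - 2*z^2 - 3*z - 1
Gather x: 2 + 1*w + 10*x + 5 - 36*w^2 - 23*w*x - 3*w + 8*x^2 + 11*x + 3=-36*w^2 - 2*w + 8*x^2 + x*(21 - 23*w) + 10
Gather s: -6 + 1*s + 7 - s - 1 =0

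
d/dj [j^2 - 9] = 2*j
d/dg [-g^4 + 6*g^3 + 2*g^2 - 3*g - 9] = -4*g^3 + 18*g^2 + 4*g - 3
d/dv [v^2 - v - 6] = 2*v - 1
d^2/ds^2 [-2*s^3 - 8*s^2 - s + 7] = -12*s - 16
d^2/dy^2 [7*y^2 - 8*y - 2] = 14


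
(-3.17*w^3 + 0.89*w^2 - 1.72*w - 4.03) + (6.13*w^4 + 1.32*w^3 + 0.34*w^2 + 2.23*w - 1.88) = 6.13*w^4 - 1.85*w^3 + 1.23*w^2 + 0.51*w - 5.91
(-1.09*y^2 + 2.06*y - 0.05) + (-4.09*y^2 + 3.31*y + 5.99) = -5.18*y^2 + 5.37*y + 5.94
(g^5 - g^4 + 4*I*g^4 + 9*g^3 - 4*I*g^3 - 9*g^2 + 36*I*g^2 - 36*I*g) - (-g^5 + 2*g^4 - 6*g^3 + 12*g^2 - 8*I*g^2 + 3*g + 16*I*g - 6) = 2*g^5 - 3*g^4 + 4*I*g^4 + 15*g^3 - 4*I*g^3 - 21*g^2 + 44*I*g^2 - 3*g - 52*I*g + 6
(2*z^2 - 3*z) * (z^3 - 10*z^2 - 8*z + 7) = 2*z^5 - 23*z^4 + 14*z^3 + 38*z^2 - 21*z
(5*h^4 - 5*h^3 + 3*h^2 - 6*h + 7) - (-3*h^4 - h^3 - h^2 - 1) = 8*h^4 - 4*h^3 + 4*h^2 - 6*h + 8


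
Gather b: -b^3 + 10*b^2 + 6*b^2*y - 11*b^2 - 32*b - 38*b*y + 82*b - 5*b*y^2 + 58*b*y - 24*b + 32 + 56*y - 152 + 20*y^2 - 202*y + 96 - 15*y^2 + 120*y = -b^3 + b^2*(6*y - 1) + b*(-5*y^2 + 20*y + 26) + 5*y^2 - 26*y - 24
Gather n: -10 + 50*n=50*n - 10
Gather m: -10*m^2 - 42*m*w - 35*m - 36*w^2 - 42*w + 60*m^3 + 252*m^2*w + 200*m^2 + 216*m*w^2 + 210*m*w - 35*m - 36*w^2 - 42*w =60*m^3 + m^2*(252*w + 190) + m*(216*w^2 + 168*w - 70) - 72*w^2 - 84*w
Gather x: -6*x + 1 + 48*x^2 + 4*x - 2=48*x^2 - 2*x - 1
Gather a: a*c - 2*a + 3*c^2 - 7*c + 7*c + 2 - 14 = a*(c - 2) + 3*c^2 - 12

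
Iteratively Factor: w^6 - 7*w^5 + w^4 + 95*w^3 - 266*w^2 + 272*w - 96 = (w - 2)*(w^5 - 5*w^4 - 9*w^3 + 77*w^2 - 112*w + 48) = (w - 2)*(w + 4)*(w^4 - 9*w^3 + 27*w^2 - 31*w + 12) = (w - 4)*(w - 2)*(w + 4)*(w^3 - 5*w^2 + 7*w - 3) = (w - 4)*(w - 2)*(w - 1)*(w + 4)*(w^2 - 4*w + 3) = (w - 4)*(w - 3)*(w - 2)*(w - 1)*(w + 4)*(w - 1)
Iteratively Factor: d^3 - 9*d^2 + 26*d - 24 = (d - 3)*(d^2 - 6*d + 8) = (d - 3)*(d - 2)*(d - 4)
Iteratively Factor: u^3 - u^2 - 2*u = (u - 2)*(u^2 + u) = u*(u - 2)*(u + 1)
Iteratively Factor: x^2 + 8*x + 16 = (x + 4)*(x + 4)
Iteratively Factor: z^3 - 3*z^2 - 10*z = (z - 5)*(z^2 + 2*z) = (z - 5)*(z + 2)*(z)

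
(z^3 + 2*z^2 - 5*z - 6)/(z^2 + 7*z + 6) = (z^2 + z - 6)/(z + 6)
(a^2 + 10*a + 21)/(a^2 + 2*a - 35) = (a + 3)/(a - 5)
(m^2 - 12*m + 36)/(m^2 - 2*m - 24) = (m - 6)/(m + 4)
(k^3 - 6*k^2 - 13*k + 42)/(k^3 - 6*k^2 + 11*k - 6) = (k^2 - 4*k - 21)/(k^2 - 4*k + 3)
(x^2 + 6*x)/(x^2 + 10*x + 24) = x/(x + 4)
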